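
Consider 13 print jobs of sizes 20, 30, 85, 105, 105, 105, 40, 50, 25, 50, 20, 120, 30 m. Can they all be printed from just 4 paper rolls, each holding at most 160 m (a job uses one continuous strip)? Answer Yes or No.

Total = 785 m; ⌈785/160⌉ = 5.
At least 5 paper rolls are required, but only 4 are allowed.

No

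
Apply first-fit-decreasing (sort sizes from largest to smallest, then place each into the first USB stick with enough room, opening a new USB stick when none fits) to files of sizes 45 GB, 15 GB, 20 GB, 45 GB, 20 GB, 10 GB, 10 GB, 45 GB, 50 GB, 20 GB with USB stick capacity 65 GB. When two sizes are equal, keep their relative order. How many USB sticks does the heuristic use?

Sorted descending: 50, 45, 45, 45, 20, 20, 20, 15, 10, 10.
  50 → USB stick 1 (new)  [load 50/65]
  45 → USB stick 2 (new)  [load 45/65]
  45 → USB stick 3 (new)  [load 45/65]
  45 → USB stick 4 (new)  [load 45/65]
  20 → USB stick 2  [load 65/65]
  20 → USB stick 3  [load 65/65]
  20 → USB stick 4  [load 65/65]
  15 → USB stick 1  [load 65/65]
  10 → USB stick 5 (new)  [load 10/65]
  10 → USB stick 5  [load 20/65]
5 USB sticks opened.

5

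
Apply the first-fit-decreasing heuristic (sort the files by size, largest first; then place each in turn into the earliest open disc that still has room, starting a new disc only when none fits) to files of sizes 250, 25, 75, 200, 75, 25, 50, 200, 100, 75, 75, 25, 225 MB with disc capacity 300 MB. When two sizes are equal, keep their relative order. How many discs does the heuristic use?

5

Sorted descending: 250, 225, 200, 200, 100, 75, 75, 75, 75, 50, 25, 25, 25.
  250 → disc 1 (new)  [load 250/300]
  225 → disc 2 (new)  [load 225/300]
  200 → disc 3 (new)  [load 200/300]
  200 → disc 4 (new)  [load 200/300]
  100 → disc 3  [load 300/300]
  75 → disc 2  [load 300/300]
  75 → disc 4  [load 275/300]
  75 → disc 5 (new)  [load 75/300]
  75 → disc 5  [load 150/300]
  50 → disc 1  [load 300/300]
  25 → disc 4  [load 300/300]
  25 → disc 5  [load 175/300]
  25 → disc 5  [load 200/300]
5 discs opened.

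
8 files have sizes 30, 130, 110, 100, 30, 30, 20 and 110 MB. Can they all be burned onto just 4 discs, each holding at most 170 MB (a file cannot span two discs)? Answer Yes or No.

Yes

A valid assignment using 4 discs:
  disc 1: 130 + 30 = 160
  disc 2: 110 + 30 + 30 = 170
  disc 3: 110 + 20 = 130
  disc 4: 100 = 100
Every load is within 170 MB, so 4 discs suffice.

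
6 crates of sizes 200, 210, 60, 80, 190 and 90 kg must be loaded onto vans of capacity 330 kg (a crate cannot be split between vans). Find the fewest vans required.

Total = 210 + 200 + 190 + 90 + 80 + 60 = 830 kg.
Lower bound: ⌈830/330⌉ = 3 vans.
A packing using 3 vans:
  van 1: 210 + 90 = 300
  van 2: 200 + 80 = 280
  van 3: 190 + 60 = 250
This matches the lower bound, so 3 is optimal.

3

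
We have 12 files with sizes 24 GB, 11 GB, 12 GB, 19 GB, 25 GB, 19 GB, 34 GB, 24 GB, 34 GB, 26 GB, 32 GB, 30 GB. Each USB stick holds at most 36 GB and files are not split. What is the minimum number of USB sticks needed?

10

Total = 34 + 34 + 32 + 30 + 26 + 25 + 24 + 24 + 19 + 19 + 12 + 11 = 290 GB.
Lower bound: ⌈290/36⌉ = 9 USB sticks.
Also, 10 files each exceed 18 GB, and no two of those can share a USB stick, so at least 10 USB sticks are needed.
A packing using 10 USB sticks:
  USB stick 1: 34 = 34
  USB stick 2: 34 = 34
  USB stick 3: 32 = 32
  USB stick 4: 30 = 30
  USB stick 5: 26 = 26
  USB stick 6: 25 + 11 = 36
  USB stick 7: 24 + 12 = 36
  USB stick 8: 24 = 24
  USB stick 9: 19 = 19
  USB stick 10: 19 = 19
This matches the lower bound, so 10 is optimal.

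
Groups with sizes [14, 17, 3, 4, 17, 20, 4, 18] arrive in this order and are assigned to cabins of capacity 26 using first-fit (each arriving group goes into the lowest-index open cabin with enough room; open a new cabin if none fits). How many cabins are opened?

  14 → cabin 1 (new)  [load 14/26]
  17 → cabin 2 (new)  [load 17/26]
  3 → cabin 1  [load 17/26]
  4 → cabin 1  [load 21/26]
  17 → cabin 3 (new)  [load 17/26]
  20 → cabin 4 (new)  [load 20/26]
  4 → cabin 1  [load 25/26]
  18 → cabin 5 (new)  [load 18/26]
5 cabins opened.

5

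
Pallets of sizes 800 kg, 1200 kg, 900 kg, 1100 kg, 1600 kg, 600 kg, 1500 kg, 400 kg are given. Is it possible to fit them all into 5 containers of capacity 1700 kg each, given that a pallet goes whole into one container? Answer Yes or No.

Yes

A valid assignment using 5 containers:
  container 1: 1600 = 1600
  container 2: 1500 = 1500
  container 3: 1200 + 400 = 1600
  container 4: 1100 + 600 = 1700
  container 5: 900 + 800 = 1700
Every load is within 1700 kg, so 5 containers suffice.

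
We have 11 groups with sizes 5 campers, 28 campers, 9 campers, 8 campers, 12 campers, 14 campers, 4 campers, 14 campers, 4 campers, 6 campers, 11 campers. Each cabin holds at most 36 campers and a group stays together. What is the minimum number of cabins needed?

Total = 28 + 14 + 14 + 12 + 11 + 9 + 8 + 6 + 5 + 4 + 4 = 115 campers.
Lower bound: ⌈115/36⌉ = 4 cabins.
A packing using 4 cabins:
  cabin 1: 28 + 8 = 36
  cabin 2: 14 + 14 + 6 = 34
  cabin 3: 12 + 11 + 9 + 4 = 36
  cabin 4: 5 + 4 = 9
This matches the lower bound, so 4 is optimal.

4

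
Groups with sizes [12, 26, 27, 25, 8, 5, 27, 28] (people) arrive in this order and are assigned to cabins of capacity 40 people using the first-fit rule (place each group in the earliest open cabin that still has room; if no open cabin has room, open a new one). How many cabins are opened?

5

  12 → cabin 1 (new)  [load 12/40]
  26 → cabin 1  [load 38/40]
  27 → cabin 2 (new)  [load 27/40]
  25 → cabin 3 (new)  [load 25/40]
  8 → cabin 2  [load 35/40]
  5 → cabin 2  [load 40/40]
  27 → cabin 4 (new)  [load 27/40]
  28 → cabin 5 (new)  [load 28/40]
5 cabins opened.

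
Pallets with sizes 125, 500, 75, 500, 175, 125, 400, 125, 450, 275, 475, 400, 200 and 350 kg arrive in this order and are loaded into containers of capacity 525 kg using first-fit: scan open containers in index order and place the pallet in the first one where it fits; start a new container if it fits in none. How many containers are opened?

9

  125 → container 1 (new)  [load 125/525]
  500 → container 2 (new)  [load 500/525]
  75 → container 1  [load 200/525]
  500 → container 3 (new)  [load 500/525]
  175 → container 1  [load 375/525]
  125 → container 1  [load 500/525]
  400 → container 4 (new)  [load 400/525]
  125 → container 4  [load 525/525]
  450 → container 5 (new)  [load 450/525]
  275 → container 6 (new)  [load 275/525]
  475 → container 7 (new)  [load 475/525]
  400 → container 8 (new)  [load 400/525]
  200 → container 6  [load 475/525]
  350 → container 9 (new)  [load 350/525]
9 containers opened.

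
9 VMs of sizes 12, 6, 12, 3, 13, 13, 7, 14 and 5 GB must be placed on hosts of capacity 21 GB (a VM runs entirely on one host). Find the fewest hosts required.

5

Total = 14 + 13 + 13 + 12 + 12 + 7 + 6 + 5 + 3 = 85 GB.
Lower bound: ⌈85/21⌉ = 5 hosts.
A packing using 5 hosts:
  host 1: 14 + 7 = 21
  host 2: 13 + 6 = 19
  host 3: 13 + 5 + 3 = 21
  host 4: 12 = 12
  host 5: 12 = 12
This matches the lower bound, so 5 is optimal.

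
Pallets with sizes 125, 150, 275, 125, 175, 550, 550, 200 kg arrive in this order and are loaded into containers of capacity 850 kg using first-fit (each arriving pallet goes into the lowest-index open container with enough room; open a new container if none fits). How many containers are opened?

3

  125 → container 1 (new)  [load 125/850]
  150 → container 1  [load 275/850]
  275 → container 1  [load 550/850]
  125 → container 1  [load 675/850]
  175 → container 1  [load 850/850]
  550 → container 2 (new)  [load 550/850]
  550 → container 3 (new)  [load 550/850]
  200 → container 2  [load 750/850]
3 containers opened.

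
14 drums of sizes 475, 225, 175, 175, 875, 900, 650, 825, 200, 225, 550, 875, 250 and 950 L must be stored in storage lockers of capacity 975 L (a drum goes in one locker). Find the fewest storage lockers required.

Total = 950 + 900 + 875 + 875 + 825 + 650 + 550 + 475 + 250 + 225 + 225 + 200 + 175 + 175 = 7350 L.
Lower bound: ⌈7350/975⌉ = 8 storage lockers.
A packing using 9 storage lockers:
  locker 1: 950 = 950
  locker 2: 900 = 900
  locker 3: 875 = 875
  locker 4: 875 = 875
  locker 5: 825 = 825
  locker 6: 650 + 250 = 900
  locker 7: 550 + 225 + 200 = 975
  locker 8: 475 + 225 + 175 = 875
  locker 9: 175 = 175
No arrangement into 8 storage lockers stays within capacity, so 9 is optimal.

9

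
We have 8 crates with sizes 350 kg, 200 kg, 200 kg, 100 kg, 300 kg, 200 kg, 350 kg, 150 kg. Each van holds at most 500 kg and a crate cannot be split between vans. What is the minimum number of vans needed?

4

Total = 350 + 350 + 300 + 200 + 200 + 200 + 150 + 100 = 1850 kg.
Lower bound: ⌈1850/500⌉ = 4 vans.
A packing using 4 vans:
  van 1: 350 + 150 = 500
  van 2: 350 + 100 = 450
  van 3: 300 + 200 = 500
  van 4: 200 + 200 = 400
This matches the lower bound, so 4 is optimal.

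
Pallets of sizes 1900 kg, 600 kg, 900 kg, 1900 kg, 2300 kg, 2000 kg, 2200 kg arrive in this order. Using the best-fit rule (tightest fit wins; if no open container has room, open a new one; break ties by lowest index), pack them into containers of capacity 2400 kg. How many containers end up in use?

6

  1900 → container 1 (new)  [load 1900/2400]
  600 → container 2 (new)  [load 600/2400]
  900 → container 2  [load 1500/2400]
  1900 → container 3 (new)  [load 1900/2400]
  2300 → container 4 (new)  [load 2300/2400]
  2000 → container 5 (new)  [load 2000/2400]
  2200 → container 6 (new)  [load 2200/2400]
6 containers opened.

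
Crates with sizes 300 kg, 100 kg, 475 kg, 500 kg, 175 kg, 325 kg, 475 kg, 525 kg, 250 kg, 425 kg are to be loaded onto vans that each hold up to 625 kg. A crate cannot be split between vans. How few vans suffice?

Total = 525 + 500 + 475 + 475 + 425 + 325 + 300 + 250 + 175 + 100 = 3550 kg.
Lower bound: ⌈3550/625⌉ = 6 vans.
A packing using 7 vans:
  van 1: 525 + 100 = 625
  van 2: 500 = 500
  van 3: 475 = 475
  van 4: 475 = 475
  van 5: 425 + 175 = 600
  van 6: 325 + 300 = 625
  van 7: 250 = 250
No arrangement into 6 vans stays within capacity, so 7 is optimal.

7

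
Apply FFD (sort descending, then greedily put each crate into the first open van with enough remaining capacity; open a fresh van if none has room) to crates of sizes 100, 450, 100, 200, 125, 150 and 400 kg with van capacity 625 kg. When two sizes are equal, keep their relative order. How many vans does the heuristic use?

3

Sorted descending: 450, 400, 200, 150, 125, 100, 100.
  450 → van 1 (new)  [load 450/625]
  400 → van 2 (new)  [load 400/625]
  200 → van 2  [load 600/625]
  150 → van 1  [load 600/625]
  125 → van 3 (new)  [load 125/625]
  100 → van 3  [load 225/625]
  100 → van 3  [load 325/625]
3 vans opened.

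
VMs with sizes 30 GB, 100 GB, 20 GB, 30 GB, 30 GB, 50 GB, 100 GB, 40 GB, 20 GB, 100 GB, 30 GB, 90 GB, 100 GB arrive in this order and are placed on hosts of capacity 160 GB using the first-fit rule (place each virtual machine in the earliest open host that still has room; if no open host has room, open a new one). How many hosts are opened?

  30 → host 1 (new)  [load 30/160]
  100 → host 1  [load 130/160]
  20 → host 1  [load 150/160]
  30 → host 2 (new)  [load 30/160]
  30 → host 2  [load 60/160]
  50 → host 2  [load 110/160]
  100 → host 3 (new)  [load 100/160]
  40 → host 2  [load 150/160]
  20 → host 3  [load 120/160]
  100 → host 4 (new)  [load 100/160]
  30 → host 3  [load 150/160]
  90 → host 5 (new)  [load 90/160]
  100 → host 6 (new)  [load 100/160]
6 hosts opened.

6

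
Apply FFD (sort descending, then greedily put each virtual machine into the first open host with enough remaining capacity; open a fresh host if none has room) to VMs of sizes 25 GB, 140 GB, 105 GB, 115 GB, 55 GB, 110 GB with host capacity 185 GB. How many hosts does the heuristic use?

Sorted descending: 140, 115, 110, 105, 55, 25.
  140 → host 1 (new)  [load 140/185]
  115 → host 2 (new)  [load 115/185]
  110 → host 3 (new)  [load 110/185]
  105 → host 4 (new)  [load 105/185]
  55 → host 2  [load 170/185]
  25 → host 1  [load 165/185]
4 hosts opened.

4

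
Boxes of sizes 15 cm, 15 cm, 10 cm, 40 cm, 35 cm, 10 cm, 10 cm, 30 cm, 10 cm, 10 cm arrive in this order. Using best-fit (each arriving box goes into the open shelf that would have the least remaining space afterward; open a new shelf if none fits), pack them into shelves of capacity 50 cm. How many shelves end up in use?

4

  15 → shelf 1 (new)  [load 15/50]
  15 → shelf 1  [load 30/50]
  10 → shelf 1  [load 40/50]
  40 → shelf 2 (new)  [load 40/50]
  35 → shelf 3 (new)  [load 35/50]
  10 → shelf 1  [load 50/50]
  10 → shelf 2  [load 50/50]
  30 → shelf 4 (new)  [load 30/50]
  10 → shelf 3  [load 45/50]
  10 → shelf 4  [load 40/50]
4 shelves opened.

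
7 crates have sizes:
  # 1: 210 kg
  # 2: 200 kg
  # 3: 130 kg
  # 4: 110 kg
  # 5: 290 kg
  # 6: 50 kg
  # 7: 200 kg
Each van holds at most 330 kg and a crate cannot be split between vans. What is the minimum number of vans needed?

Total = 290 + 210 + 200 + 200 + 130 + 110 + 50 = 1190 kg.
Lower bound: ⌈1190/330⌉ = 4 vans.
A packing using 4 vans:
  van 1: 290 = 290
  van 2: 210 + 110 = 320
  van 3: 200 + 130 = 330
  van 4: 200 + 50 = 250
This matches the lower bound, so 4 is optimal.

4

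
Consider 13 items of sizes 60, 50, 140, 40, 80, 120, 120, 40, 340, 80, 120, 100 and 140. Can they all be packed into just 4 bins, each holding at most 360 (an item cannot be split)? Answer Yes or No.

Total = 1430; ⌈1430/360⌉ = 4.
The bound of 4 does not rule out 4, but exhaustive search shows no assignment into 4 bins of capacity 360 exists — the minimum is 5.

No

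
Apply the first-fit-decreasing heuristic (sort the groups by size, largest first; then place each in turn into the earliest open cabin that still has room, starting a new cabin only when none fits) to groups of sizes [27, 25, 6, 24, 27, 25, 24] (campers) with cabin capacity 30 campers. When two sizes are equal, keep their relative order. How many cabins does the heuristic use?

6

Sorted descending: 27, 27, 25, 25, 24, 24, 6.
  27 → cabin 1 (new)  [load 27/30]
  27 → cabin 2 (new)  [load 27/30]
  25 → cabin 3 (new)  [load 25/30]
  25 → cabin 4 (new)  [load 25/30]
  24 → cabin 5 (new)  [load 24/30]
  24 → cabin 6 (new)  [load 24/30]
  6 → cabin 5  [load 30/30]
6 cabins opened.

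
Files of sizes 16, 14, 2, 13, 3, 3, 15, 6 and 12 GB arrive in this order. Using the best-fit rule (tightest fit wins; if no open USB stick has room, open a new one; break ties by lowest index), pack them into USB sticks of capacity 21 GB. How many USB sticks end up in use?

5

  16 → USB stick 1 (new)  [load 16/21]
  14 → USB stick 2 (new)  [load 14/21]
  2 → USB stick 1  [load 18/21]
  13 → USB stick 3 (new)  [load 13/21]
  3 → USB stick 1  [load 21/21]
  3 → USB stick 2  [load 17/21]
  15 → USB stick 4 (new)  [load 15/21]
  6 → USB stick 4  [load 21/21]
  12 → USB stick 5 (new)  [load 12/21]
5 USB sticks opened.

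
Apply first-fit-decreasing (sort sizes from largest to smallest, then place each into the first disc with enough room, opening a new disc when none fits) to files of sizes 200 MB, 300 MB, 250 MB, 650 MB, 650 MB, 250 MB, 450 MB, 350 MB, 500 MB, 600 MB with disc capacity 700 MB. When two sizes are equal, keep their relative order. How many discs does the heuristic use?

7

Sorted descending: 650, 650, 600, 500, 450, 350, 300, 250, 250, 200.
  650 → disc 1 (new)  [load 650/700]
  650 → disc 2 (new)  [load 650/700]
  600 → disc 3 (new)  [load 600/700]
  500 → disc 4 (new)  [load 500/700]
  450 → disc 5 (new)  [load 450/700]
  350 → disc 6 (new)  [load 350/700]
  300 → disc 6  [load 650/700]
  250 → disc 5  [load 700/700]
  250 → disc 7 (new)  [load 250/700]
  200 → disc 4  [load 700/700]
7 discs opened.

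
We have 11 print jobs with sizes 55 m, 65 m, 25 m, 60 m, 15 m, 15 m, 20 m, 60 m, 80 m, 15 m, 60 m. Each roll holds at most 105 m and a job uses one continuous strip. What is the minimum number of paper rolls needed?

6

Total = 80 + 65 + 60 + 60 + 60 + 55 + 25 + 20 + 15 + 15 + 15 = 470 m.
Lower bound: ⌈470/105⌉ = 5 paper rolls.
Also, 6 print jobs each exceed 105/2 m, and no two of those can share a roll, so at least 6 paper rolls are needed.
A packing using 6 paper rolls:
  roll 1: 80 + 25 = 105
  roll 2: 65 + 20 + 15 = 100
  roll 3: 60 + 15 + 15 = 90
  roll 4: 60 = 60
  roll 5: 60 = 60
  roll 6: 55 = 55
This matches the lower bound, so 6 is optimal.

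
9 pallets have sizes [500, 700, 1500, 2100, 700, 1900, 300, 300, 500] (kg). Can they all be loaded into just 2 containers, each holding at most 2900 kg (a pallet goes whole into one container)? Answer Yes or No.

No

Total = 8500 kg; ⌈8500/2900⌉ = 3.
At least 3 containers are required, but only 2 are allowed.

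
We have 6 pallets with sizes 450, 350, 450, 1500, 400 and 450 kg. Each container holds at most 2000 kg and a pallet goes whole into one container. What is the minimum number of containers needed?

Total = 1500 + 450 + 450 + 450 + 400 + 350 = 3600 kg.
Lower bound: ⌈3600/2000⌉ = 2 containers.
A packing using 2 containers:
  container 1: 1500 + 450 = 1950
  container 2: 450 + 450 + 400 + 350 = 1650
This matches the lower bound, so 2 is optimal.

2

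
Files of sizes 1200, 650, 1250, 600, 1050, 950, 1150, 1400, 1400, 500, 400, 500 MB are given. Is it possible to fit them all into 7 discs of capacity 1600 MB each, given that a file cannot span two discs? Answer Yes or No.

Total = 11050 MB; ⌈11050/1600⌉ = 7.
The bound of 7 does not rule out 7, but exhaustive search shows no assignment into 7 discs of capacity 1600 MB exists — the minimum is 8.

No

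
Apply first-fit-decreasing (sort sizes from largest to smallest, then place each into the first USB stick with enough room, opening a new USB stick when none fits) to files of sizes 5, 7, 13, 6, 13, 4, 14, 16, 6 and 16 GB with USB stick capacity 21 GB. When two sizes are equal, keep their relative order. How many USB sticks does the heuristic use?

5

Sorted descending: 16, 16, 14, 13, 13, 7, 6, 6, 5, 4.
  16 → USB stick 1 (new)  [load 16/21]
  16 → USB stick 2 (new)  [load 16/21]
  14 → USB stick 3 (new)  [load 14/21]
  13 → USB stick 4 (new)  [load 13/21]
  13 → USB stick 5 (new)  [load 13/21]
  7 → USB stick 3  [load 21/21]
  6 → USB stick 4  [load 19/21]
  6 → USB stick 5  [load 19/21]
  5 → USB stick 1  [load 21/21]
  4 → USB stick 2  [load 20/21]
5 USB sticks opened.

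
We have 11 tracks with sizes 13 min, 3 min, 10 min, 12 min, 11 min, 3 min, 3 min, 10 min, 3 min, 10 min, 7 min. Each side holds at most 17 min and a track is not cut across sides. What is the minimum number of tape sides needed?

Total = 13 + 12 + 11 + 10 + 10 + 10 + 7 + 3 + 3 + 3 + 3 = 85 min.
Lower bound: ⌈85/17⌉ = 5 tape sides.
Also, 6 tracks each exceed 17/2 min, and no two of those can share a side, so at least 6 tape sides are needed.
A packing using 6 tape sides:
  side 1: 13 + 3 = 16
  side 2: 12 + 3 = 15
  side 3: 11 + 3 + 3 = 17
  side 4: 10 + 7 = 17
  side 5: 10 = 10
  side 6: 10 = 10
This matches the lower bound, so 6 is optimal.

6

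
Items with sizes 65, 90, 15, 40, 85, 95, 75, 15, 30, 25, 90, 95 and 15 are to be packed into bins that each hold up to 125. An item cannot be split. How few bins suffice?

Total = 95 + 95 + 90 + 90 + 85 + 75 + 65 + 40 + 30 + 25 + 15 + 15 + 15 = 735.
Lower bound: ⌈735/125⌉ = 6 bins.
Also, 7 items each exceed 125/2, and no two of those can share a bin, so at least 7 bins are needed.
A packing using 7 bins:
  bin 1: 95 + 30 = 125
  bin 2: 95 + 25 = 120
  bin 3: 90 + 15 + 15 = 120
  bin 4: 90 + 15 = 105
  bin 5: 85 + 40 = 125
  bin 6: 75 = 75
  bin 7: 65 = 65
This matches the lower bound, so 7 is optimal.

7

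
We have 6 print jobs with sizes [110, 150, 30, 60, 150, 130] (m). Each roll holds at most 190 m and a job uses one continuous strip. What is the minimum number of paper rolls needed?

4

Total = 150 + 150 + 130 + 110 + 60 + 30 = 630 m.
Lower bound: ⌈630/190⌉ = 4 paper rolls.
A packing using 4 paper rolls:
  roll 1: 150 + 30 = 180
  roll 2: 150 = 150
  roll 3: 130 + 60 = 190
  roll 4: 110 = 110
This matches the lower bound, so 4 is optimal.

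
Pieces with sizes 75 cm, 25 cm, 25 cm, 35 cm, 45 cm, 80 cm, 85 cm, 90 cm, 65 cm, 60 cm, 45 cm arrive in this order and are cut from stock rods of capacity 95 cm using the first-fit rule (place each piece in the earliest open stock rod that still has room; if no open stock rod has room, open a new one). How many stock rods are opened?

  75 → stock rod 1 (new)  [load 75/95]
  25 → stock rod 2 (new)  [load 25/95]
  25 → stock rod 2  [load 50/95]
  35 → stock rod 2  [load 85/95]
  45 → stock rod 3 (new)  [load 45/95]
  80 → stock rod 4 (new)  [load 80/95]
  85 → stock rod 5 (new)  [load 85/95]
  90 → stock rod 6 (new)  [load 90/95]
  65 → stock rod 7 (new)  [load 65/95]
  60 → stock rod 8 (new)  [load 60/95]
  45 → stock rod 3  [load 90/95]
8 stock rods opened.

8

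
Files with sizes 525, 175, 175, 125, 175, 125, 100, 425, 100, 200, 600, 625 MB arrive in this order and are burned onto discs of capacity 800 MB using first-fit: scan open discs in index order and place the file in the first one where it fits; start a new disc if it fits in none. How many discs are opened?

5

  525 → disc 1 (new)  [load 525/800]
  175 → disc 1  [load 700/800]
  175 → disc 2 (new)  [load 175/800]
  125 → disc 2  [load 300/800]
  175 → disc 2  [load 475/800]
  125 → disc 2  [load 600/800]
  100 → disc 1  [load 800/800]
  425 → disc 3 (new)  [load 425/800]
  100 → disc 2  [load 700/800]
  200 → disc 3  [load 625/800]
  600 → disc 4 (new)  [load 600/800]
  625 → disc 5 (new)  [load 625/800]
5 discs opened.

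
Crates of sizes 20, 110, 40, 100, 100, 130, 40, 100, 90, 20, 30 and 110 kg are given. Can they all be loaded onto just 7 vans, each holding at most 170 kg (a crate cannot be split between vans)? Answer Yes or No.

A valid assignment using 7 vans:
  van 1: 130 + 40 = 170
  van 2: 110 + 40 + 20 = 170
  van 3: 110 + 30 + 20 = 160
  van 4: 100 = 100
  van 5: 100 = 100
  van 6: 100 = 100
  van 7: 90 = 90
Every load is within 170 kg, so 7 vans suffice.

Yes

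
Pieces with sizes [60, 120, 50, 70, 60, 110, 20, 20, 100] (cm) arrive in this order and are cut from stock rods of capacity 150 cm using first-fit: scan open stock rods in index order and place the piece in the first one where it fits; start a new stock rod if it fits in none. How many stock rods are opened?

5

  60 → stock rod 1 (new)  [load 60/150]
  120 → stock rod 2 (new)  [load 120/150]
  50 → stock rod 1  [load 110/150]
  70 → stock rod 3 (new)  [load 70/150]
  60 → stock rod 3  [load 130/150]
  110 → stock rod 4 (new)  [load 110/150]
  20 → stock rod 1  [load 130/150]
  20 → stock rod 1  [load 150/150]
  100 → stock rod 5 (new)  [load 100/150]
5 stock rods opened.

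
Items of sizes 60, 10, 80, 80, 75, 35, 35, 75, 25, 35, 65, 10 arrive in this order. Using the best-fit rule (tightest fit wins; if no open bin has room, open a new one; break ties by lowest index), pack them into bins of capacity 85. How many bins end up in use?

8

  60 → bin 1 (new)  [load 60/85]
  10 → bin 1  [load 70/85]
  80 → bin 2 (new)  [load 80/85]
  80 → bin 3 (new)  [load 80/85]
  75 → bin 4 (new)  [load 75/85]
  35 → bin 5 (new)  [load 35/85]
  35 → bin 5  [load 70/85]
  75 → bin 6 (new)  [load 75/85]
  25 → bin 7 (new)  [load 25/85]
  35 → bin 7  [load 60/85]
  65 → bin 8 (new)  [load 65/85]
  10 → bin 4  [load 85/85]
8 bins opened.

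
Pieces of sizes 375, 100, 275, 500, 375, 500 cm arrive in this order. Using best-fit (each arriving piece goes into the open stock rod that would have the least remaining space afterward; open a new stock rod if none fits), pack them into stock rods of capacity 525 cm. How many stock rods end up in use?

  375 → stock rod 1 (new)  [load 375/525]
  100 → stock rod 1  [load 475/525]
  275 → stock rod 2 (new)  [load 275/525]
  500 → stock rod 3 (new)  [load 500/525]
  375 → stock rod 4 (new)  [load 375/525]
  500 → stock rod 5 (new)  [load 500/525]
5 stock rods opened.

5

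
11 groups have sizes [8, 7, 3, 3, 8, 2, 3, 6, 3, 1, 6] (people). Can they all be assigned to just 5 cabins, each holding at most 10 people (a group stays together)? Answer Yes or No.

Total = 50 people; ⌈50/10⌉ = 5.
The bound of 5 does not rule out 5, but exhaustive search shows no assignment into 5 cabins of capacity 10 people exists — the minimum is 6.

No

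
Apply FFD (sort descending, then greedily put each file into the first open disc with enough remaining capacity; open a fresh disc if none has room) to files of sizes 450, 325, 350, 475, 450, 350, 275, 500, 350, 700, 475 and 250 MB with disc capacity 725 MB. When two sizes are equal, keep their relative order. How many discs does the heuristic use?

Sorted descending: 700, 500, 475, 475, 450, 450, 350, 350, 350, 325, 275, 250.
  700 → disc 1 (new)  [load 700/725]
  500 → disc 2 (new)  [load 500/725]
  475 → disc 3 (new)  [load 475/725]
  475 → disc 4 (new)  [load 475/725]
  450 → disc 5 (new)  [load 450/725]
  450 → disc 6 (new)  [load 450/725]
  350 → disc 7 (new)  [load 350/725]
  350 → disc 7  [load 700/725]
  350 → disc 8 (new)  [load 350/725]
  325 → disc 8  [load 675/725]
  275 → disc 5  [load 725/725]
  250 → disc 3  [load 725/725]
8 discs opened.

8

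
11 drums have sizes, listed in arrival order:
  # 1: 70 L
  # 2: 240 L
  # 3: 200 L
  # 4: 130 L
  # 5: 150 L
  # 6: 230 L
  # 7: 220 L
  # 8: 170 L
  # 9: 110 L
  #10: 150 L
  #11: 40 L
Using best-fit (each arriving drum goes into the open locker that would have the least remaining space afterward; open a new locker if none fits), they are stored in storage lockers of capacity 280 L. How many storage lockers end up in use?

  70 → locker 1 (new)  [load 70/280]
  240 → locker 2 (new)  [load 240/280]
  200 → locker 1  [load 270/280]
  130 → locker 3 (new)  [load 130/280]
  150 → locker 3  [load 280/280]
  230 → locker 4 (new)  [load 230/280]
  220 → locker 5 (new)  [load 220/280]
  170 → locker 6 (new)  [load 170/280]
  110 → locker 6  [load 280/280]
  150 → locker 7 (new)  [load 150/280]
  40 → locker 2  [load 280/280]
7 storage lockers opened.

7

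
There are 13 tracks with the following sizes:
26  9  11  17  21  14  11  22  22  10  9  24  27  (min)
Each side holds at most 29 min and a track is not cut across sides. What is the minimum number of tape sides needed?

9

Total = 27 + 26 + 24 + 22 + 22 + 21 + 17 + 14 + 11 + 11 + 10 + 9 + 9 = 223 min.
Lower bound: ⌈223/29⌉ = 8 tape sides.
A packing using 9 tape sides:
  side 1: 27 = 27
  side 2: 26 = 26
  side 3: 24 = 24
  side 4: 22 = 22
  side 5: 22 = 22
  side 6: 21 = 21
  side 7: 17 + 11 = 28
  side 8: 14 + 11 = 25
  side 9: 10 + 9 + 9 = 28
No arrangement into 8 tape sides stays within capacity, so 9 is optimal.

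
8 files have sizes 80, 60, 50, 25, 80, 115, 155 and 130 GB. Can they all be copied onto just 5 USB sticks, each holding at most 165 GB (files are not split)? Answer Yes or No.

A valid assignment using 5 USB sticks:
  USB stick 1: 155 = 155
  USB stick 2: 130 + 25 = 155
  USB stick 3: 115 + 50 = 165
  USB stick 4: 80 + 80 = 160
  USB stick 5: 60 = 60
Every load is within 165 GB, so 5 USB sticks suffice.

Yes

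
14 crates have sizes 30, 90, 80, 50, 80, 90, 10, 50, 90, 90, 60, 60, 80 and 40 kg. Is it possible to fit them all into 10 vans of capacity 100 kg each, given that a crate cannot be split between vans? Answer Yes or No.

A valid assignment using 10 vans:
  van 1: 90 + 10 = 100
  van 2: 90 = 90
  van 3: 90 = 90
  van 4: 90 = 90
  van 5: 80 = 80
  van 6: 80 = 80
  van 7: 80 = 80
  van 8: 60 + 40 = 100
  van 9: 60 + 30 = 90
  van 10: 50 + 50 = 100
Every load is within 100 kg, so 10 vans suffice.

Yes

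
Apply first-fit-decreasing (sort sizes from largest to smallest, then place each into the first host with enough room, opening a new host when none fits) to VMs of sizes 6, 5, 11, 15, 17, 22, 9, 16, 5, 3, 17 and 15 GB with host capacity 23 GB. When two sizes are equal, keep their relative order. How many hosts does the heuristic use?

Sorted descending: 22, 17, 17, 16, 15, 15, 11, 9, 6, 5, 5, 3.
  22 → host 1 (new)  [load 22/23]
  17 → host 2 (new)  [load 17/23]
  17 → host 3 (new)  [load 17/23]
  16 → host 4 (new)  [load 16/23]
  15 → host 5 (new)  [load 15/23]
  15 → host 6 (new)  [load 15/23]
  11 → host 7 (new)  [load 11/23]
  9 → host 7  [load 20/23]
  6 → host 2  [load 23/23]
  5 → host 3  [load 22/23]
  5 → host 4  [load 21/23]
  3 → host 5  [load 18/23]
7 hosts opened.

7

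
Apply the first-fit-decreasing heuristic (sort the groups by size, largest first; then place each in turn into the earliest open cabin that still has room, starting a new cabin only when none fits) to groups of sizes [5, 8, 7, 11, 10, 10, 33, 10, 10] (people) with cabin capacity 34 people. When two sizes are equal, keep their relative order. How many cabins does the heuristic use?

4

Sorted descending: 33, 11, 10, 10, 10, 10, 8, 7, 5.
  33 → cabin 1 (new)  [load 33/34]
  11 → cabin 2 (new)  [load 11/34]
  10 → cabin 2  [load 21/34]
  10 → cabin 2  [load 31/34]
  10 → cabin 3 (new)  [load 10/34]
  10 → cabin 3  [load 20/34]
  8 → cabin 3  [load 28/34]
  7 → cabin 4 (new)  [load 7/34]
  5 → cabin 3  [load 33/34]
4 cabins opened.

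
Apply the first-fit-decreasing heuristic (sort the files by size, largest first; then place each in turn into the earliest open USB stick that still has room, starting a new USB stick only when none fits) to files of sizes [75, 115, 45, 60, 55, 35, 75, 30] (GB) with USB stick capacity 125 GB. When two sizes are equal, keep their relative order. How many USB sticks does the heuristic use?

5

Sorted descending: 115, 75, 75, 60, 55, 45, 35, 30.
  115 → USB stick 1 (new)  [load 115/125]
  75 → USB stick 2 (new)  [load 75/125]
  75 → USB stick 3 (new)  [load 75/125]
  60 → USB stick 4 (new)  [load 60/125]
  55 → USB stick 4  [load 115/125]
  45 → USB stick 2  [load 120/125]
  35 → USB stick 3  [load 110/125]
  30 → USB stick 5 (new)  [load 30/125]
5 USB sticks opened.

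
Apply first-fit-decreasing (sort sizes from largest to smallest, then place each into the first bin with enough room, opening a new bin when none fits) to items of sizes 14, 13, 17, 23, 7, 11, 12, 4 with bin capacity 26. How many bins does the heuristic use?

5

Sorted descending: 23, 17, 14, 13, 12, 11, 7, 4.
  23 → bin 1 (new)  [load 23/26]
  17 → bin 2 (new)  [load 17/26]
  14 → bin 3 (new)  [load 14/26]
  13 → bin 4 (new)  [load 13/26]
  12 → bin 3  [load 26/26]
  11 → bin 4  [load 24/26]
  7 → bin 2  [load 24/26]
  4 → bin 5 (new)  [load 4/26]
5 bins opened.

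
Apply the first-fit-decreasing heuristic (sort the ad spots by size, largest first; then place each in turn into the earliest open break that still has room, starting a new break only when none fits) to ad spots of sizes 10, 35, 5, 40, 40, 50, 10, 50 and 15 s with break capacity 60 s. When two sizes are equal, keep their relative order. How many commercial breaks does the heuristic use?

Sorted descending: 50, 50, 40, 40, 35, 15, 10, 10, 5.
  50 → break 1 (new)  [load 50/60]
  50 → break 2 (new)  [load 50/60]
  40 → break 3 (new)  [load 40/60]
  40 → break 4 (new)  [load 40/60]
  35 → break 5 (new)  [load 35/60]
  15 → break 3  [load 55/60]
  10 → break 1  [load 60/60]
  10 → break 2  [load 60/60]
  5 → break 3  [load 60/60]
5 commercial breaks opened.

5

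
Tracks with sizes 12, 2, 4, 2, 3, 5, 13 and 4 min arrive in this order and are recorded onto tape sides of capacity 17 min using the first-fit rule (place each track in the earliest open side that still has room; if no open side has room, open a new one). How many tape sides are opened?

3

  12 → side 1 (new)  [load 12/17]
  2 → side 1  [load 14/17]
  4 → side 2 (new)  [load 4/17]
  2 → side 1  [load 16/17]
  3 → side 2  [load 7/17]
  5 → side 2  [load 12/17]
  13 → side 3 (new)  [load 13/17]
  4 → side 2  [load 16/17]
3 tape sides opened.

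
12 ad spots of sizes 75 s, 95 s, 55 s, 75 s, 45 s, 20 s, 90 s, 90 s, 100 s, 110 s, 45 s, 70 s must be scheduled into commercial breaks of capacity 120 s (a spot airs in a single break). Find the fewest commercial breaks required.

9

Total = 110 + 100 + 95 + 90 + 90 + 75 + 75 + 70 + 55 + 45 + 45 + 20 = 870 s.
Lower bound: ⌈870/120⌉ = 8 commercial breaks.
A packing using 9 commercial breaks:
  break 1: 110 = 110
  break 2: 100 + 20 = 120
  break 3: 95 = 95
  break 4: 90 = 90
  break 5: 90 = 90
  break 6: 75 + 45 = 120
  break 7: 75 + 45 = 120
  break 8: 70 = 70
  break 9: 55 = 55
No arrangement into 8 commercial breaks stays within capacity, so 9 is optimal.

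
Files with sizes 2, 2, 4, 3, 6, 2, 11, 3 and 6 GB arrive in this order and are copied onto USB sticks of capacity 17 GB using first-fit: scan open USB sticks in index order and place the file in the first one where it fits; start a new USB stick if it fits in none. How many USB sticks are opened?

  2 → USB stick 1 (new)  [load 2/17]
  2 → USB stick 1  [load 4/17]
  4 → USB stick 1  [load 8/17]
  3 → USB stick 1  [load 11/17]
  6 → USB stick 1  [load 17/17]
  2 → USB stick 2 (new)  [load 2/17]
  11 → USB stick 2  [load 13/17]
  3 → USB stick 2  [load 16/17]
  6 → USB stick 3 (new)  [load 6/17]
3 USB sticks opened.

3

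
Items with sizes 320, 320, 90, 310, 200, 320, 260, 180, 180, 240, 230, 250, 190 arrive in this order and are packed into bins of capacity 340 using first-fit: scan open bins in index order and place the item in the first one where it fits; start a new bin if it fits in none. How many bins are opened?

12

  320 → bin 1 (new)  [load 320/340]
  320 → bin 2 (new)  [load 320/340]
  90 → bin 3 (new)  [load 90/340]
  310 → bin 4 (new)  [load 310/340]
  200 → bin 3  [load 290/340]
  320 → bin 5 (new)  [load 320/340]
  260 → bin 6 (new)  [load 260/340]
  180 → bin 7 (new)  [load 180/340]
  180 → bin 8 (new)  [load 180/340]
  240 → bin 9 (new)  [load 240/340]
  230 → bin 10 (new)  [load 230/340]
  250 → bin 11 (new)  [load 250/340]
  190 → bin 12 (new)  [load 190/340]
12 bins opened.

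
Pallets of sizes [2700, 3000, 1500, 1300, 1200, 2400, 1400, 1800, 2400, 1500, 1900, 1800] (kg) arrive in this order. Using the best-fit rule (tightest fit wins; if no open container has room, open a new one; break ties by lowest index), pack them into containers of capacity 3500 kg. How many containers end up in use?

  2700 → container 1 (new)  [load 2700/3500]
  3000 → container 2 (new)  [load 3000/3500]
  1500 → container 3 (new)  [load 1500/3500]
  1300 → container 3  [load 2800/3500]
  1200 → container 4 (new)  [load 1200/3500]
  2400 → container 5 (new)  [load 2400/3500]
  1400 → container 4  [load 2600/3500]
  1800 → container 6 (new)  [load 1800/3500]
  2400 → container 7 (new)  [load 2400/3500]
  1500 → container 6  [load 3300/3500]
  1900 → container 8 (new)  [load 1900/3500]
  1800 → container 9 (new)  [load 1800/3500]
9 containers opened.

9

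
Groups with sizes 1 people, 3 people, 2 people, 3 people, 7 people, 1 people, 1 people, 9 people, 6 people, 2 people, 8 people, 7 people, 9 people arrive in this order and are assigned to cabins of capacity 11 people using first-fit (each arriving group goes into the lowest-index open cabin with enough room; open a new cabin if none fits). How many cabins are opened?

7

  1 → cabin 1 (new)  [load 1/11]
  3 → cabin 1  [load 4/11]
  2 → cabin 1  [load 6/11]
  3 → cabin 1  [load 9/11]
  7 → cabin 2 (new)  [load 7/11]
  1 → cabin 1  [load 10/11]
  1 → cabin 1  [load 11/11]
  9 → cabin 3 (new)  [load 9/11]
  6 → cabin 4 (new)  [load 6/11]
  2 → cabin 2  [load 9/11]
  8 → cabin 5 (new)  [load 8/11]
  7 → cabin 6 (new)  [load 7/11]
  9 → cabin 7 (new)  [load 9/11]
7 cabins opened.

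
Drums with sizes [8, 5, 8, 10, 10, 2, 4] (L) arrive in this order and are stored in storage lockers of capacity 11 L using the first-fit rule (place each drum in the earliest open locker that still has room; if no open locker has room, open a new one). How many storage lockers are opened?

  8 → locker 1 (new)  [load 8/11]
  5 → locker 2 (new)  [load 5/11]
  8 → locker 3 (new)  [load 8/11]
  10 → locker 4 (new)  [load 10/11]
  10 → locker 5 (new)  [load 10/11]
  2 → locker 1  [load 10/11]
  4 → locker 2  [load 9/11]
5 storage lockers opened.

5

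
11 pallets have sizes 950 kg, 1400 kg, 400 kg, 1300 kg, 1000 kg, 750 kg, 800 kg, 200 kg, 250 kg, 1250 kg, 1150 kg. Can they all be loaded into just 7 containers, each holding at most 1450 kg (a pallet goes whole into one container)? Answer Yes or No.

Total = 9450 kg; ⌈9450/1450⌉ = 7.
8 pallets each exceed half the capacity and cannot share a container, forcing at least 8 containers.
At least 8 containers are required, but only 7 are allowed.

No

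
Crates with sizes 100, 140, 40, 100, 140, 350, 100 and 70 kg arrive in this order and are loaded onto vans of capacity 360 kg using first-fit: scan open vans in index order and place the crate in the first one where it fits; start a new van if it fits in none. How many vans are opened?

  100 → van 1 (new)  [load 100/360]
  140 → van 1  [load 240/360]
  40 → van 1  [load 280/360]
  100 → van 2 (new)  [load 100/360]
  140 → van 2  [load 240/360]
  350 → van 3 (new)  [load 350/360]
  100 → van 2  [load 340/360]
  70 → van 1  [load 350/360]
3 vans opened.

3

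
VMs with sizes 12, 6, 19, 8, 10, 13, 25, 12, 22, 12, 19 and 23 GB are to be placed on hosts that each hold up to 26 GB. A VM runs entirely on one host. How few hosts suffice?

8

Total = 25 + 23 + 22 + 19 + 19 + 13 + 12 + 12 + 12 + 10 + 8 + 6 = 181 GB.
Lower bound: ⌈181/26⌉ = 7 hosts.
A packing using 8 hosts:
  host 1: 25 = 25
  host 2: 23 = 23
  host 3: 22 = 22
  host 4: 19 + 6 = 25
  host 5: 19 = 19
  host 6: 13 + 12 = 25
  host 7: 12 + 12 = 24
  host 8: 10 + 8 = 18
No arrangement into 7 hosts stays within capacity, so 8 is optimal.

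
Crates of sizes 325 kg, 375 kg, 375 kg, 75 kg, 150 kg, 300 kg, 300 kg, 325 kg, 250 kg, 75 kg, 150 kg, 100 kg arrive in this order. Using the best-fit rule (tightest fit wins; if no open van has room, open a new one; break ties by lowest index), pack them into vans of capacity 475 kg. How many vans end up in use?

  325 → van 1 (new)  [load 325/475]
  375 → van 2 (new)  [load 375/475]
  375 → van 3 (new)  [load 375/475]
  75 → van 2  [load 450/475]
  150 → van 1  [load 475/475]
  300 → van 4 (new)  [load 300/475]
  300 → van 5 (new)  [load 300/475]
  325 → van 6 (new)  [load 325/475]
  250 → van 7 (new)  [load 250/475]
  75 → van 3  [load 450/475]
  150 → van 6  [load 475/475]
  100 → van 4  [load 400/475]
7 vans opened.

7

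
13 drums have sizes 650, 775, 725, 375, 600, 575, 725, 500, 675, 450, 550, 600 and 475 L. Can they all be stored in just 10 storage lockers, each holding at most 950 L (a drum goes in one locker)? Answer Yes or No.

Total = 7675 L; ⌈7675/950⌉ = 9.
10 drums each exceed half the capacity and cannot share a locker, forcing at least 10 storage lockers.
The bound of 10 does not rule out 10, but exhaustive search shows no assignment into 10 storage lockers of capacity 950 L exists — the minimum is 11.

No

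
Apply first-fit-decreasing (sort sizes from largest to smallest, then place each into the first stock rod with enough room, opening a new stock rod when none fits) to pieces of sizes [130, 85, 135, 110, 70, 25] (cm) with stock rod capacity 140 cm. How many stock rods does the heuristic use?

Sorted descending: 135, 130, 110, 85, 70, 25.
  135 → stock rod 1 (new)  [load 135/140]
  130 → stock rod 2 (new)  [load 130/140]
  110 → stock rod 3 (new)  [load 110/140]
  85 → stock rod 4 (new)  [load 85/140]
  70 → stock rod 5 (new)  [load 70/140]
  25 → stock rod 3  [load 135/140]
5 stock rods opened.

5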